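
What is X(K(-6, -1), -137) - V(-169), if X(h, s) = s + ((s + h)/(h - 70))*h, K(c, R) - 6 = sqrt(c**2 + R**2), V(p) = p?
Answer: 182449/4059 + 8749*sqrt(37)/4059 ≈ 58.060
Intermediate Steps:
K(c, R) = 6 + sqrt(R**2 + c**2) (K(c, R) = 6 + sqrt(c**2 + R**2) = 6 + sqrt(R**2 + c**2))
X(h, s) = s + h*(h + s)/(-70 + h) (X(h, s) = s + ((h + s)/(-70 + h))*h = s + h*(h + s)/(-70 + h))
X(K(-6, -1), -137) - V(-169) = ((6 + sqrt((-1)**2 + (-6)**2))**2 - 70*(-137) + 2*(6 + sqrt((-1)**2 + (-6)**2))*(-137))/(-70 + (6 + sqrt((-1)**2 + (-6)**2))) - 1*(-169) = ((6 + sqrt(1 + 36))**2 + 9590 + 2*(6 + sqrt(1 + 36))*(-137))/(-70 + (6 + sqrt(1 + 36))) + 169 = ((6 + sqrt(37))**2 + 9590 + 2*(6 + sqrt(37))*(-137))/(-70 + (6 + sqrt(37))) + 169 = ((6 + sqrt(37))**2 + 9590 + (-1644 - 274*sqrt(37)))/(-64 + sqrt(37)) + 169 = (7946 + (6 + sqrt(37))**2 - 274*sqrt(37))/(-64 + sqrt(37)) + 169 = 169 + (7946 + (6 + sqrt(37))**2 - 274*sqrt(37))/(-64 + sqrt(37))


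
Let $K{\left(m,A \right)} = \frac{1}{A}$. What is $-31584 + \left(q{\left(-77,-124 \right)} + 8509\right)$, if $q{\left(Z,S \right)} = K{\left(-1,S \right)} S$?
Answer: $-23074$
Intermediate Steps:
$q{\left(Z,S \right)} = 1$ ($q{\left(Z,S \right)} = \frac{S}{S} = 1$)
$-31584 + \left(q{\left(-77,-124 \right)} + 8509\right) = -31584 + \left(1 + 8509\right) = -31584 + 8510 = -23074$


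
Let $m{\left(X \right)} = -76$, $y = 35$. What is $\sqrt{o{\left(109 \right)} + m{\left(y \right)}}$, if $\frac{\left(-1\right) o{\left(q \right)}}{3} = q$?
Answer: $i \sqrt{403} \approx 20.075 i$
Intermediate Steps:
$o{\left(q \right)} = - 3 q$
$\sqrt{o{\left(109 \right)} + m{\left(y \right)}} = \sqrt{\left(-3\right) 109 - 76} = \sqrt{-327 - 76} = \sqrt{-403} = i \sqrt{403}$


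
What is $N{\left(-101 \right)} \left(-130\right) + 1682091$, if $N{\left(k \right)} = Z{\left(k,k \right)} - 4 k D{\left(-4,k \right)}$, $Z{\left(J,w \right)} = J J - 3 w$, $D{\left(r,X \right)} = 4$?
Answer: $-2204998229$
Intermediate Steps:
$Z{\left(J,w \right)} = J^{2} - 3 w$
$N{\left(k \right)} = - 16 k \left(k^{2} - 3 k\right)$ ($N{\left(k \right)} = \left(k^{2} - 3 k\right) - 4 k 4 = \left(k^{2} - 3 k\right) \left(- 16 k\right) = - 16 k \left(k^{2} - 3 k\right)$)
$N{\left(-101 \right)} \left(-130\right) + 1682091 = 16 \left(-101\right)^{2} \left(3 - -101\right) \left(-130\right) + 1682091 = 16 \cdot 10201 \left(3 + 101\right) \left(-130\right) + 1682091 = 16 \cdot 10201 \cdot 104 \left(-130\right) + 1682091 = 16974464 \left(-130\right) + 1682091 = -2206680320 + 1682091 = -2204998229$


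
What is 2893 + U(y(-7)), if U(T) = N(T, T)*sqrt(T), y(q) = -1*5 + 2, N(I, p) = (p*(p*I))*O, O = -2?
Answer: 2893 + 54*I*sqrt(3) ≈ 2893.0 + 93.531*I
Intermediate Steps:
N(I, p) = -2*I*p**2 (N(I, p) = (p*(p*I))*(-2) = (p*(I*p))*(-2) = (I*p**2)*(-2) = -2*I*p**2)
y(q) = -3 (y(q) = -5 + 2 = -3)
U(T) = -2*T**(7/2) (U(T) = (-2*T*T**2)*sqrt(T) = (-2*T**3)*sqrt(T) = -2*T**(7/2))
2893 + U(y(-7)) = 2893 - (-54)*I*sqrt(3) = 2893 + 54*I*sqrt(3)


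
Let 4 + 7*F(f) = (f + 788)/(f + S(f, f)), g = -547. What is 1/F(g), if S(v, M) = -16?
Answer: -3941/2493 ≈ -1.5808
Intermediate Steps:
F(f) = -4/7 + (788 + f)/(7*(-16 + f)) (F(f) = -4/7 + ((f + 788)/(f - 16))/7 = -4/7 + ((788 + f)/(-16 + f))/7 = -4/7 + (788 + f)/(7*(-16 + f)))
1/F(g) = 1/(3*(284 - 1*(-547))/(7*(-16 - 547))) = 1/((3/7)*(284 + 547)/(-563)) = 1/((3/7)*(-1/563)*831) = 1/(-2493/3941) = -3941/2493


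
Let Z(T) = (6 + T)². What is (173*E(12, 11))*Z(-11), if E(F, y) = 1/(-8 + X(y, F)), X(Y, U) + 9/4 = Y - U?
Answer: -3460/9 ≈ -384.44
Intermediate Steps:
X(Y, U) = -9/4 + Y - U (X(Y, U) = -9/4 + (Y - U) = -9/4 + Y - U)
E(F, y) = 1/(-41/4 + y - F) (E(F, y) = 1/(-8 + (-9/4 + y - F)) = 1/(-41/4 + y - F))
(173*E(12, 11))*Z(-11) = (173*(4/(-41 - 4*12 + 4*11)))*(6 - 11)² = (173*(4/(-41 - 48 + 44)))*(-5)² = (173*(4/(-45)))*25 = (173*(4*(-1/45)))*25 = (173*(-4/45))*25 = -692/45*25 = -3460/9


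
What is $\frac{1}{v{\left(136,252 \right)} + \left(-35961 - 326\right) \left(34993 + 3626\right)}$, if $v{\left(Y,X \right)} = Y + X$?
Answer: $- \frac{1}{1401367265} \approx -7.1359 \cdot 10^{-10}$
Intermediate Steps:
$v{\left(Y,X \right)} = X + Y$
$\frac{1}{v{\left(136,252 \right)} + \left(-35961 - 326\right) \left(34993 + 3626\right)} = \frac{1}{\left(252 + 136\right) + \left(-35961 - 326\right) \left(34993 + 3626\right)} = \frac{1}{388 - 1401367653} = \frac{1}{-1401367265} = - \frac{1}{1401367265}$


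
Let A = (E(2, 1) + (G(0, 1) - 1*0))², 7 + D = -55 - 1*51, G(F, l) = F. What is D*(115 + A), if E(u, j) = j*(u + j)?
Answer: -14012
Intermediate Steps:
D = -113 (D = -7 + (-55 - 1*51) = -7 + (-55 - 51) = -7 - 106 = -113)
E(u, j) = j*(j + u)
A = 9 (A = (1*(1 + 2) + (0 - 1*0))² = (1*3 + (0 + 0))² = (3 + 0)² = 3² = 9)
D*(115 + A) = -113*(115 + 9) = -113*124 = -14012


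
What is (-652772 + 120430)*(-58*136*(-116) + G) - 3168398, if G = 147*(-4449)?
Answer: -138947092108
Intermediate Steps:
G = -654003
(-652772 + 120430)*(-58*136*(-116) + G) - 3168398 = (-652772 + 120430)*(-58*136*(-116) - 654003) - 3168398 = -532342*(-7888*(-116) - 654003) - 3168398 = -532342*(915008 - 654003) - 3168398 = -532342*261005 - 3168398 = -138943923710 - 3168398 = -138947092108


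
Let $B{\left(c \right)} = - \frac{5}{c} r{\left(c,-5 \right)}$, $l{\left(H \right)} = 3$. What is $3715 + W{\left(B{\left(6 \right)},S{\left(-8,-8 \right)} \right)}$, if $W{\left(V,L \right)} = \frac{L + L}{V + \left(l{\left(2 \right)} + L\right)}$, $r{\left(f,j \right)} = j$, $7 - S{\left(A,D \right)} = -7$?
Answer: $\frac{471973}{127} \approx 3716.3$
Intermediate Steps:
$S{\left(A,D \right)} = 14$ ($S{\left(A,D \right)} = 7 - -7 = 7 + 7 = 14$)
$B{\left(c \right)} = \frac{25}{c}$ ($B{\left(c \right)} = - \frac{5}{c} \left(-5\right) = \frac{25}{c}$)
$W{\left(V,L \right)} = \frac{2 L}{3 + L + V}$ ($W{\left(V,L \right)} = \frac{L + L}{V + \left(3 + L\right)} = \frac{2 L}{3 + L + V}$)
$3715 + W{\left(B{\left(6 \right)},S{\left(-8,-8 \right)} \right)} = 3715 + 2 \cdot 14 \frac{1}{3 + 14 + \frac{25}{6}} = 3715 + 2 \cdot 14 \frac{1}{\frac{127}{6}} = 3715 + 2 \cdot 14 \cdot \frac{6}{127} = 3715 + \frac{168}{127} = \frac{471973}{127}$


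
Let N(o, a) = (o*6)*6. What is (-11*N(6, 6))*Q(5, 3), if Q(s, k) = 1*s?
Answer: -11880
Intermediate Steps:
N(o, a) = 36*o (N(o, a) = (6*o)*6 = 36*o)
Q(s, k) = s
(-11*N(6, 6))*Q(5, 3) = -396*6*5 = -11*216*5 = -2376*5 = -11880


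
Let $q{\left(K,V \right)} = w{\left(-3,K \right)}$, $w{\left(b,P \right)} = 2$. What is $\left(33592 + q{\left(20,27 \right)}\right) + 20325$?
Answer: $53919$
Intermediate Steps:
$q{\left(K,V \right)} = 2$
$\left(33592 + q{\left(20,27 \right)}\right) + 20325 = \left(33592 + 2\right) + 20325 = 33594 + 20325 = 53919$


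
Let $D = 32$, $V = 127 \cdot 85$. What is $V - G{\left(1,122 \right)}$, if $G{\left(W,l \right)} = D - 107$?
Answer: $10870$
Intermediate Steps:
$V = 10795$
$G{\left(W,l \right)} = -75$ ($G{\left(W,l \right)} = 32 - 107 = -75$)
$V - G{\left(1,122 \right)} = 10795 - -75 = 10795 + 75 = 10870$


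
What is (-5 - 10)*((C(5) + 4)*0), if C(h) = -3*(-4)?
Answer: 0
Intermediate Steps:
C(h) = 12
(-5 - 10)*((C(5) + 4)*0) = (-5 - 10)*((12 + 4)*0) = -240*0 = -15*0 = 0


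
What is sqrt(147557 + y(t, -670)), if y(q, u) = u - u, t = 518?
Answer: sqrt(147557) ≈ 384.13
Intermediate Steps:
y(q, u) = 0
sqrt(147557 + y(t, -670)) = sqrt(147557 + 0) = sqrt(147557)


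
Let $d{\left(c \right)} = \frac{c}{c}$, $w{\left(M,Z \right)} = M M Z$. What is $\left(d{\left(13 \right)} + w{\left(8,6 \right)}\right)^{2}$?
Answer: $148225$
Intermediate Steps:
$w{\left(M,Z \right)} = Z M^{2}$ ($w{\left(M,Z \right)} = M^{2} Z = Z M^{2}$)
$d{\left(c \right)} = 1$
$\left(d{\left(13 \right)} + w{\left(8,6 \right)}\right)^{2} = \left(1 + 6 \cdot 8^{2}\right)^{2} = \left(1 + 6 \cdot 64\right)^{2} = \left(1 + 384\right)^{2} = 385^{2} = 148225$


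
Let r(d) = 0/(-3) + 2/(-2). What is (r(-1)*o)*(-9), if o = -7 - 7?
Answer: -126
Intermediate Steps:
r(d) = -1 (r(d) = 0*(-1/3) + 2*(-1/2) = 0 - 1 = -1)
o = -14
(r(-1)*o)*(-9) = -1*(-14)*(-9) = 14*(-9) = -126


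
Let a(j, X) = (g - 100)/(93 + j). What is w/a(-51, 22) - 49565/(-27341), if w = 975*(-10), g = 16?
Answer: 133336940/27341 ≈ 4876.8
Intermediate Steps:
a(j, X) = -84/(93 + j) (a(j, X) = (16 - 100)/(93 + j) = -84/(93 + j))
w = -9750
w/a(-51, 22) - 49565/(-27341) = -9750/((-84/(93 - 51))) - 49565/(-27341) = -9750/((-84/42)) - 49565*(-1/27341) = -9750/((-84*1/42)) + 49565/27341 = -9750/(-2) + 49565/27341 = -9750*(-½) + 49565/27341 = 4875 + 49565/27341 = 133336940/27341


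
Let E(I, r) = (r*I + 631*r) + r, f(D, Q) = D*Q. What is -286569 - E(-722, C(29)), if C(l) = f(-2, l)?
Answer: -291789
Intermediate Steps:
C(l) = -2*l
E(I, r) = 632*r + I*r (E(I, r) = (I*r + 631*r) + r = (631*r + I*r) + r = 632*r + I*r)
-286569 - E(-722, C(29)) = -286569 - (-2*29)*(632 - 722) = -286569 - (-58)*(-90) = -286569 - 1*5220 = -286569 - 5220 = -291789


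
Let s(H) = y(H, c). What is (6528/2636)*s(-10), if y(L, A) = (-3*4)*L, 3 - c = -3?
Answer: 195840/659 ≈ 297.18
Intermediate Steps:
c = 6 (c = 3 - 1*(-3) = 3 + 3 = 6)
y(L, A) = -12*L
s(H) = -12*H
(6528/2636)*s(-10) = (6528/2636)*(-12*(-10)) = (6528*(1/2636))*120 = (1632/659)*120 = 195840/659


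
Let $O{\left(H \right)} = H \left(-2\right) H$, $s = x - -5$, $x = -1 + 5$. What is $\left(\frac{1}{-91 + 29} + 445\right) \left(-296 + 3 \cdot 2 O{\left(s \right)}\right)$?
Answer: $- \frac{17491426}{31} \approx -5.6424 \cdot 10^{5}$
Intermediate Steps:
$x = 4$
$s = 9$ ($s = 4 - -5 = 4 + 5 = 9$)
$O{\left(H \right)} = - 2 H^{2}$ ($O{\left(H \right)} = - 2 H H = - 2 H^{2}$)
$\left(\frac{1}{-91 + 29} + 445\right) \left(-296 + 3 \cdot 2 O{\left(s \right)}\right) = \left(\frac{1}{-91 + 29} + 445\right) \left(-296 + 3 \cdot 2 \left(- 2 \cdot 9^{2}\right)\right) = \left(\frac{1}{-62} + 445\right) \left(-296 + 6 \left(\left(-2\right) 81\right)\right) = \left(- \frac{1}{62} + 445\right) \left(-296 + 6 \left(-162\right)\right) = \frac{27589 \left(-296 - 972\right)}{62} = \frac{27589}{62} \left(-1268\right) = - \frac{17491426}{31}$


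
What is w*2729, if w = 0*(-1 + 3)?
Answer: 0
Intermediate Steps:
w = 0 (w = 0*2 = 0)
w*2729 = 0*2729 = 0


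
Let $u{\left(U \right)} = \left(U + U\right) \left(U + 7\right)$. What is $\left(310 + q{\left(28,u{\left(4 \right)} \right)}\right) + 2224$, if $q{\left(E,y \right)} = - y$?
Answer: $2446$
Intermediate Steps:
$u{\left(U \right)} = 2 U \left(7 + U\right)$
$\left(310 + q{\left(28,u{\left(4 \right)} \right)}\right) + 2224 = \left(310 - 2 \cdot 4 \left(7 + 4\right)\right) + 2224 = \left(310 - 2 \cdot 4 \cdot 11\right) + 2224 = \left(310 - 88\right) + 2224 = 222 + 2224 = 2446$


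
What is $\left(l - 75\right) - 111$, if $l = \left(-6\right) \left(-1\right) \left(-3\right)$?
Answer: $-204$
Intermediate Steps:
$l = -18$ ($l = 6 \left(-3\right) = -18$)
$\left(l - 75\right) - 111 = \left(-18 - 75\right) - 111 = -93 - 111 = -204$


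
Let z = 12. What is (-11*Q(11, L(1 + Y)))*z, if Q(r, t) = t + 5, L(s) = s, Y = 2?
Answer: -1056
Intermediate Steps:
Q(r, t) = 5 + t
(-11*Q(11, L(1 + Y)))*z = -11*(5 + (1 + 2))*12 = -11*(5 + 3)*12 = -11*8*12 = -88*12 = -1056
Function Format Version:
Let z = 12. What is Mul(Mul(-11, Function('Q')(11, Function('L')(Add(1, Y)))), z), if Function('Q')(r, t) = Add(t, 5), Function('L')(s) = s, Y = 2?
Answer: -1056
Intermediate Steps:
Function('Q')(r, t) = Add(5, t)
Mul(Mul(-11, Function('Q')(11, Function('L')(Add(1, Y)))), z) = Mul(Mul(-11, Add(5, Add(1, 2))), 12) = Mul(Mul(-11, Add(5, 3)), 12) = Mul(Mul(-11, 8), 12) = Mul(-88, 12) = -1056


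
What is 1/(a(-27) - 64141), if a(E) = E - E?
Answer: -1/64141 ≈ -1.5591e-5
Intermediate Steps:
a(E) = 0
1/(a(-27) - 64141) = 1/(0 - 64141) = 1/(-64141) = -1/64141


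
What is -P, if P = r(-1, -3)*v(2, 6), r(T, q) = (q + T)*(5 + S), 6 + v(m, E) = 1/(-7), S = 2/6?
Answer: -2752/21 ≈ -131.05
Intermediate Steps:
S = ⅓ (S = 2*(⅙) = ⅓ ≈ 0.33333)
v(m, E) = -43/7 (v(m, E) = -6 + 1/(-7) = -6 - ⅐ = -43/7)
r(T, q) = 16*T/3 + 16*q/3 (r(T, q) = (q + T)*(5 + ⅓) = (T + q)*(16/3) = 16*T/3 + 16*q/3)
P = 2752/21 (P = ((16/3)*(-1) + (16/3)*(-3))*(-43/7) = (-16/3 - 16)*(-43/7) = -64/3*(-43/7) = 2752/21 ≈ 131.05)
-P = -1*2752/21 = -2752/21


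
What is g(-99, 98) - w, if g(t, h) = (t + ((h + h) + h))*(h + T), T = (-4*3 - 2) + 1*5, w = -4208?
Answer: 21563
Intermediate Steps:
T = -9 (T = (-12 - 2) + 5 = -14 + 5 = -9)
g(t, h) = (-9 + h)*(t + 3*h) (g(t, h) = (t + ((h + h) + h))*(h - 9) = (t + (2*h + h))*(-9 + h) = (t + 3*h)*(-9 + h) = (-9 + h)*(t + 3*h))
g(-99, 98) - w = (-27*98 - 9*(-99) + 3*98² + 98*(-99)) - 1*(-4208) = (-2646 + 891 + 3*9604 - 9702) + 4208 = (-2646 + 891 + 28812 - 9702) + 4208 = 17355 + 4208 = 21563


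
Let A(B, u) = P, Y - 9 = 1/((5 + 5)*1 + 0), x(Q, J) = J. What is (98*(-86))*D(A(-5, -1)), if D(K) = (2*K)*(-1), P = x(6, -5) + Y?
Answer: 345548/5 ≈ 69110.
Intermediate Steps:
Y = 91/10 (Y = 9 + 1/((5 + 5)*1 + 0) = 9 + 1/(10*1 + 0) = 9 + 1/(10 + 0) = 9 + 1/10 = 91/10 ≈ 9.1000)
P = 41/10 (P = -5 + 91/10 = 41/10 ≈ 4.1000)
A(B, u) = 41/10
D(K) = -2*K
(98*(-86))*D(A(-5, -1)) = (98*(-86))*(-2*41/10) = -8428*(-41/5) = 345548/5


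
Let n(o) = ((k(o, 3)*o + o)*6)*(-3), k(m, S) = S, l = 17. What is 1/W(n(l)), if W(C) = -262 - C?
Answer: 1/962 ≈ 0.0010395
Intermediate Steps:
n(o) = -72*o (n(o) = ((3*o + o)*6)*(-3) = ((4*o)*6)*(-3) = (24*o)*(-3) = -72*o)
1/W(n(l)) = 1/(-262 - (-72)*17) = 1/(-262 - 1*(-1224)) = 1/(-262 + 1224) = 1/962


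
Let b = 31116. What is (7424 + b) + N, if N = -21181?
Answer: 17359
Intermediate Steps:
(7424 + b) + N = (7424 + 31116) - 21181 = 38540 - 21181 = 17359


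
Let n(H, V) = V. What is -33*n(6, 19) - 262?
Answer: -889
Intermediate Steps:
-33*n(6, 19) - 262 = -33*19 - 262 = -627 - 262 = -889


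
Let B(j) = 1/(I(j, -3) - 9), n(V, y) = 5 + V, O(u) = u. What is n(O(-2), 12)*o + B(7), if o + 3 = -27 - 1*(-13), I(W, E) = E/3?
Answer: -511/10 ≈ -51.100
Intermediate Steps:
I(W, E) = E/3 (I(W, E) = E*(1/3) = E/3)
B(j) = -1/10 (B(j) = 1/((1/3)*(-3) - 9) = 1/(-1 - 9) = 1/(-10) = -1/10)
o = -17 (o = -3 + (-27 - 1*(-13)) = -3 + (-27 + 13) = -3 - 14 = -17)
n(O(-2), 12)*o + B(7) = (5 - 2)*(-17) - 1/10 = 3*(-17) - 1/10 = -51 - 1/10 = -511/10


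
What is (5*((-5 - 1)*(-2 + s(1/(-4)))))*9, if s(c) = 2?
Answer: 0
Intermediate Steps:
(5*((-5 - 1)*(-2 + s(1/(-4)))))*9 = (5*((-5 - 1)*(-2 + 2)))*9 = (5*(-6*0))*9 = (5*0)*9 = 0*9 = 0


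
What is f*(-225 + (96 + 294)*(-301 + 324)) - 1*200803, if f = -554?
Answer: -5045533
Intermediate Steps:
f*(-225 + (96 + 294)*(-301 + 324)) - 1*200803 = -554*(-225 + (96 + 294)*(-301 + 324)) - 1*200803 = -554*(-225 + 390*23) - 200803 = -554*(-225 + 8970) - 200803 = -554*8745 - 200803 = -4844730 - 200803 = -5045533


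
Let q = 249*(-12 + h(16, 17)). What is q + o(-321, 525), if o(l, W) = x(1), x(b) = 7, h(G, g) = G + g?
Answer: 5236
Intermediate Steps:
o(l, W) = 7
q = 5229 (q = 249*(-12 + (16 + 17)) = 249*(-12 + 33) = 249*21 = 5229)
q + o(-321, 525) = 5229 + 7 = 5236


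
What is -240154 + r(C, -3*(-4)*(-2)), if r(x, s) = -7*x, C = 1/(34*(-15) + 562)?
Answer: -12488015/52 ≈ -2.4015e+5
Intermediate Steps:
C = 1/52 (C = 1/(-510 + 562) = 1/52 ≈ 0.019231)
-240154 + r(C, -3*(-4)*(-2)) = -240154 - 7*1/52 = -240154 - 7/52 = -12488015/52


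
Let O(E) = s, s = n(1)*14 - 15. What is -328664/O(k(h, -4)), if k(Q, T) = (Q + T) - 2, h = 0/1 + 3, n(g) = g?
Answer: 328664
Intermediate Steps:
h = 3 (h = 0*1 + 3 = 0 + 3 = 3)
s = -1 (s = 1*14 - 15 = 14 - 15 = -1)
k(Q, T) = -2 + Q + T
O(E) = -1
-328664/O(k(h, -4)) = -328664/(-1) = -328664*(-1) = 328664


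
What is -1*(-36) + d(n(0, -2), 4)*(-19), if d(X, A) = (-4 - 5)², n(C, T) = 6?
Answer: -1503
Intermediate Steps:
d(X, A) = 81 (d(X, A) = (-9)² = 81)
-1*(-36) + d(n(0, -2), 4)*(-19) = -1*(-36) + 81*(-19) = 36 - 1539 = -1503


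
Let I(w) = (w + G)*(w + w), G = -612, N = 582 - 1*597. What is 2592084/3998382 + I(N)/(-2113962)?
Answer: 150121041983/234789655819 ≈ 0.63939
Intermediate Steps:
N = -15 (N = 582 - 597 = -15)
I(w) = 2*w*(-612 + w) (I(w) = (w - 612)*(w + w) = (-612 + w)*(2*w) = 2*w*(-612 + w))
2592084/3998382 + I(N)/(-2113962) = 2592084/3998382 + (2*(-15)*(-612 - 15))/(-2113962) = 2592084*(1/3998382) + (2*(-15)*(-627))*(-1/2113962) = 432014/666397 + 18810*(-1/2113962) = 432014/666397 - 3135/352327 = 150121041983/234789655819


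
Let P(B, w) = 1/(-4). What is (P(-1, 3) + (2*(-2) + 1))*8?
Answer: -26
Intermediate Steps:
P(B, w) = -1/4
(P(-1, 3) + (2*(-2) + 1))*8 = (-1/4 + (2*(-2) + 1))*8 = (-1/4 + (-4 + 1))*8 = (-1/4 - 3)*8 = -13/4*8 = -26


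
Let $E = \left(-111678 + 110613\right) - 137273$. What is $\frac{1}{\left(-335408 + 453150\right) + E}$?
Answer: $- \frac{1}{20596} \approx -4.8553 \cdot 10^{-5}$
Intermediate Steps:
$E = -138338$ ($E = -1065 - 137273 = -138338$)
$\frac{1}{\left(-335408 + 453150\right) + E} = \frac{1}{\left(-335408 + 453150\right) - 138338} = \frac{1}{117742 - 138338} = \frac{1}{-20596} = - \frac{1}{20596}$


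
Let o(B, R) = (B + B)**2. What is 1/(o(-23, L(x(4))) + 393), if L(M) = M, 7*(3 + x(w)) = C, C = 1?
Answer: 1/2509 ≈ 0.00039857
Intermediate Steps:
x(w) = -20/7 (x(w) = -3 + (1/7)*1 = -3 + 1/7 = -20/7)
o(B, R) = 4*B**2 (o(B, R) = (2*B)**2 = 4*B**2)
1/(o(-23, L(x(4))) + 393) = 1/(4*(-23)**2 + 393) = 1/(4*529 + 393) = 1/(2116 + 393) = 1/2509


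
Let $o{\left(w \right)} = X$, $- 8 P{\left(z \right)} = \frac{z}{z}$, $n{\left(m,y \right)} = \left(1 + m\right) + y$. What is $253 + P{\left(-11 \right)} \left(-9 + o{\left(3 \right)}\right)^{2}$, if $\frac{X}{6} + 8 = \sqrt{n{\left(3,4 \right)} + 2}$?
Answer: $- \frac{1585}{8} + \frac{171 \sqrt{10}}{2} \approx 72.25$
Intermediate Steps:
$n{\left(m,y \right)} = 1 + m + y$
$P{\left(z \right)} = - \frac{1}{8}$ ($P{\left(z \right)} = - \frac{z \frac{1}{z}}{8} = \left(- \frac{1}{8}\right) 1 = - \frac{1}{8}$)
$X = -48 + 6 \sqrt{10}$ ($X = -48 + 6 \sqrt{\left(1 + 3 + 4\right) + 2} = -48 + 6 \sqrt{8 + 2} = -48 + 6 \sqrt{10} \approx -29.026$)
$o{\left(w \right)} = -48 + 6 \sqrt{10}$
$253 + P{\left(-11 \right)} \left(-9 + o{\left(3 \right)}\right)^{2} = 253 - \frac{\left(-9 - \left(48 - 6 \sqrt{10}\right)\right)^{2}}{8} = 253 - \frac{\left(-57 + 6 \sqrt{10}\right)^{2}}{8}$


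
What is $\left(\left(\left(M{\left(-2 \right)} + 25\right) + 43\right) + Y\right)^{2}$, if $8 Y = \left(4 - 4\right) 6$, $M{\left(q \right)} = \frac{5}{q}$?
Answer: $\frac{17161}{4} \approx 4290.3$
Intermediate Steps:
$Y = 0$ ($Y = \frac{\left(4 - 4\right) 6}{8} = \frac{0 \cdot 6}{8} = \frac{1}{8} \cdot 0 = 0$)
$\left(\left(\left(M{\left(-2 \right)} + 25\right) + 43\right) + Y\right)^{2} = \left(\left(\left(\frac{5}{-2} + 25\right) + 43\right) + 0\right)^{2} = \left(\left(\left(5 \left(- \frac{1}{2}\right) + 25\right) + 43\right) + 0\right)^{2} = \left(\left(\left(- \frac{5}{2} + 25\right) + 43\right) + 0\right)^{2} = \left(\left(\frac{45}{2} + 43\right) + 0\right)^{2} = \left(\frac{131}{2} + 0\right)^{2} = \left(\frac{131}{2}\right)^{2} = \frac{17161}{4}$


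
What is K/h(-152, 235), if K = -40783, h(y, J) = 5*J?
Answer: -40783/1175 ≈ -34.709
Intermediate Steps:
K/h(-152, 235) = -40783/(5*235) = -40783/1175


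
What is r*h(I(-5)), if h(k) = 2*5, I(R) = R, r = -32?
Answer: -320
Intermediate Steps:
h(k) = 10
r*h(I(-5)) = -32*10 = -320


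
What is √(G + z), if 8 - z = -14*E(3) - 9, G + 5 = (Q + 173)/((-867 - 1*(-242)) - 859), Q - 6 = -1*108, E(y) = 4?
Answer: √37412011/742 ≈ 8.2433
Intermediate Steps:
Q = -102 (Q = 6 - 1*108 = 6 - 108 = -102)
G = -7491/1484 (G = -5 + (-102 + 173)/((-867 - 1*(-242)) - 859) = -5 + 71/((-867 + 242) - 859) = -5 + 71/(-625 - 859) = -5 + 71/(-1484) = -5 + 71*(-1/1484) = -5 - 71/1484 = -7491/1484 ≈ -5.0478)
z = 73 (z = 8 - (-14*4 - 9) = 8 - (-56 - 9) = 8 - 1*(-65) = 8 + 65 = 73)
√(G + z) = √(-7491/1484 + 73) = √(100841/1484) = √37412011/742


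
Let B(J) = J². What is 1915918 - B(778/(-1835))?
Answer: 6451326382266/3367225 ≈ 1.9159e+6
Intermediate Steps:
1915918 - B(778/(-1835)) = 1915918 - (778/(-1835))² = 1915918 - (778*(-1/1835))² = 1915918 - (-778/1835)² = 1915918 - 1*605284/3367225 = 1915918 - 605284/3367225 = 6451326382266/3367225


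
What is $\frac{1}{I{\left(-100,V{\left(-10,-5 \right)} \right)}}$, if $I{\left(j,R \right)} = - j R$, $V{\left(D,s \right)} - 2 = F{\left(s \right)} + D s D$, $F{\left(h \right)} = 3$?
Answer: $- \frac{1}{49500} \approx -2.0202 \cdot 10^{-5}$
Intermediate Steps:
$V{\left(D,s \right)} = 5 + s D^{2}$ ($V{\left(D,s \right)} = 2 + \left(3 + D s D\right) = 2 + \left(3 + s D^{2}\right) = 5 + s D^{2}$)
$I{\left(j,R \right)} = - R j$
$\frac{1}{I{\left(-100,V{\left(-10,-5 \right)} \right)}} = \frac{1}{\left(-1\right) \left(5 - 5 \left(-10\right)^{2}\right) \left(-100\right)} = \frac{1}{\left(-1\right) \left(5 - 500\right) \left(-100\right)} = \frac{1}{\left(-1\right) \left(-495\right) \left(-100\right)} = \frac{1}{-49500} = - \frac{1}{49500}$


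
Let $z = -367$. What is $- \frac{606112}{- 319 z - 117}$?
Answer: $- \frac{151528}{29239} \approx -5.1824$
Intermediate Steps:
$- \frac{606112}{- 319 z - 117} = - \frac{606112}{\left(-319\right) \left(-367\right) - 117} = - \frac{606112}{117073 - 117} = - \frac{606112}{116956} = \left(-606112\right) \frac{1}{116956} = - \frac{151528}{29239}$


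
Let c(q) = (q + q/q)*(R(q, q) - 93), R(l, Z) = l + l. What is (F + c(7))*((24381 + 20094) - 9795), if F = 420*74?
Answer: 1055936640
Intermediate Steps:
R(l, Z) = 2*l
F = 31080
c(q) = (1 + q)*(-93 + 2*q) (c(q) = (q + q/q)*(2*q - 93) = (q + 1)*(-93 + 2*q) = (1 + q)*(-93 + 2*q))
(F + c(7))*((24381 + 20094) - 9795) = (31080 + (-93 - 91*7 + 2*7²))*((24381 + 20094) - 9795) = (31080 + (-93 - 637 + 2*49))*(44475 - 9795) = (31080 + (-93 - 637 + 98))*34680 = (31080 - 632)*34680 = 30448*34680 = 1055936640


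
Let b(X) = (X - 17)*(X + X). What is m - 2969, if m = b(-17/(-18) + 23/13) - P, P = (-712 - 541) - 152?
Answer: -44941997/27378 ≈ -1641.5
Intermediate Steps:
b(X) = 2*X*(-17 + X) (b(X) = (-17 + X)*(2*X) = 2*X*(-17 + X))
P = -1405 (P = -1253 - 152 = -1405)
m = 36343285/27378 (m = 2*(-17/(-18) + 23/13)*(-17 + (-17/(-18) + 23/13)) - 1*(-1405) = 2*(-17*(-1/18) + 23*(1/13))*(-17 + (-17*(-1/18) + 23*(1/13))) + 1405 = 2*(17/18 + 23/13)*(-17 + (17/18 + 23/13)) + 1405 = 2*(635/234)*(-17 + 635/234) + 1405 = 2*(635/234)*(-3343/234) + 1405 = -2122805/27378 + 1405 = 36343285/27378 ≈ 1327.5)
m - 2969 = 36343285/27378 - 2969 = -44941997/27378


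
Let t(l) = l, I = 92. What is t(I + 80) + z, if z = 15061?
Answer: 15233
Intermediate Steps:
t(I + 80) + z = (92 + 80) + 15061 = 172 + 15061 = 15233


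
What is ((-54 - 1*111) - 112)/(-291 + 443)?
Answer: -277/152 ≈ -1.8224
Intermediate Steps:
((-54 - 1*111) - 112)/(-291 + 443) = ((-54 - 111) - 112)/152 = (-165 - 112)*(1/152) = -277*1/152 = -277/152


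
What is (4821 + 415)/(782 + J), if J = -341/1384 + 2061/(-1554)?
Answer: 1876875616/279748869 ≈ 6.7091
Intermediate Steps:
J = -563723/358456 (J = -341*1/1384 + 2061*(-1/1554) = -341/1384 - 687/518 = -563723/358456 ≈ -1.5726)
(4821 + 415)/(782 + J) = (4821 + 415)/(782 - 563723/358456) = 5236/(279748869/358456) = 5236*(358456/279748869) = 1876875616/279748869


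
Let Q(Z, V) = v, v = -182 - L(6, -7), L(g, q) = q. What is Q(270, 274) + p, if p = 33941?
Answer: 33766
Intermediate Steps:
v = -175 (v = -182 - 1*(-7) = -182 + 7 = -175)
Q(Z, V) = -175
Q(270, 274) + p = -175 + 33941 = 33766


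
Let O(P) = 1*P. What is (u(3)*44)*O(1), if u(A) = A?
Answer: 132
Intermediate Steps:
O(P) = P
(u(3)*44)*O(1) = (3*44)*1 = 132*1 = 132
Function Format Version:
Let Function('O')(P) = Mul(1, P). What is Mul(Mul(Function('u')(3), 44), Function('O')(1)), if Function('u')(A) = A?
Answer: 132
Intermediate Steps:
Function('O')(P) = P
Mul(Mul(Function('u')(3), 44), Function('O')(1)) = Mul(Mul(3, 44), 1) = Mul(132, 1) = 132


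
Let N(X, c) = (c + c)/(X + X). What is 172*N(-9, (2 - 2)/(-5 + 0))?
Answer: 0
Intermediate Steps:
N(X, c) = c/X (N(X, c) = (2*c)/((2*X)) = (2*c)*(1/(2*X)) = c/X)
172*N(-9, (2 - 2)/(-5 + 0)) = 172*(((2 - 2)/(-5 + 0))/(-9)) = 172*((0/(-5))*(-⅑)) = 172*((0*(-⅕))*(-⅑)) = 172*(0*(-⅑)) = 172*0 = 0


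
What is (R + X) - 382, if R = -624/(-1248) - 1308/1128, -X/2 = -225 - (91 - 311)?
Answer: -17515/47 ≈ -372.66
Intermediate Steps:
X = 10 (X = -2*(-225 - (91 - 311)) = -2*(-225 - 1*(-220)) = -2*(-225 + 220) = -2*(-5) = 10)
R = -31/47 (R = -624*(-1/1248) - 1308*1/1128 = 1/2 - 109/94 = -31/47 ≈ -0.65957)
(R + X) - 382 = (-31/47 + 10) - 382 = 439/47 - 382 = -17515/47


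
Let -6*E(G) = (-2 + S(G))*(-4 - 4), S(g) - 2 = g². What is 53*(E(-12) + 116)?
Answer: 16324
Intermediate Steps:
S(g) = 2 + g²
E(G) = 4*G²/3 (E(G) = -(-2 + (2 + G²))*(-4 - 4)/6 = -G²*(-8)/6 = -(-4)*G²/3 = 4*G²/3)
53*(E(-12) + 116) = 53*((4/3)*(-12)² + 116) = 53*((4/3)*144 + 116) = 53*(192 + 116) = 53*308 = 16324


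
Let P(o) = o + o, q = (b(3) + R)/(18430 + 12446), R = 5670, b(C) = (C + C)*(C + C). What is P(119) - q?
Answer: 1223797/5146 ≈ 237.82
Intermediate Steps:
b(C) = 4*C**2 (b(C) = (2*C)*(2*C) = 4*C**2)
q = 951/5146 (q = (4*3**2 + 5670)/(18430 + 12446) = (4*9 + 5670)/30876 = (36 + 5670)*(1/30876) = 5706*(1/30876) = 951/5146 ≈ 0.18480)
P(o) = 2*o
P(119) - q = 2*119 - 1*951/5146 = 238 - 951/5146 = 1223797/5146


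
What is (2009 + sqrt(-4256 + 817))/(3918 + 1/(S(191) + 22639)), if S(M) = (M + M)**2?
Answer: 338643067/660429835 + 168563*I*sqrt(3439)/660429835 ≈ 0.51276 + 0.014968*I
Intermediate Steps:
S(M) = 4*M**2 (S(M) = (2*M)**2 = 4*M**2)
(2009 + sqrt(-4256 + 817))/(3918 + 1/(S(191) + 22639)) = (2009 + sqrt(-4256 + 817))/(3918 + 1/(4*191**2 + 22639)) = (2009 + sqrt(-3439))/(3918 + 1/(4*36481 + 22639)) = (2009 + I*sqrt(3439))/(3918 + 1/(145924 + 22639)) = (2009 + I*sqrt(3439))/(3918 + 1/168563) = (2009 + I*sqrt(3439))/(660429835/168563) = (2009 + I*sqrt(3439))*(168563/660429835) = 338643067/660429835 + 168563*I*sqrt(3439)/660429835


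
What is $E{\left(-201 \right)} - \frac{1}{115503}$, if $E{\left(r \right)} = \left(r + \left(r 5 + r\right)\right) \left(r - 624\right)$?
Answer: $\frac{134072994824}{115503} \approx 1.1608 \cdot 10^{6}$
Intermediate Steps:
$E{\left(r \right)} = 7 r \left(-624 + r\right)$ ($E{\left(r \right)} = \left(r + \left(5 r + r\right)\right) \left(-624 + r\right) = \left(r + 6 r\right) \left(-624 + r\right) = 7 r \left(-624 + r\right)$)
$E{\left(-201 \right)} - \frac{1}{115503} = 7 \left(-201\right) \left(-624 - 201\right) - \frac{1}{115503} = 7 \left(-201\right) \left(-825\right) - \frac{1}{115503} = 1160775 - \frac{1}{115503} = \frac{134072994824}{115503}$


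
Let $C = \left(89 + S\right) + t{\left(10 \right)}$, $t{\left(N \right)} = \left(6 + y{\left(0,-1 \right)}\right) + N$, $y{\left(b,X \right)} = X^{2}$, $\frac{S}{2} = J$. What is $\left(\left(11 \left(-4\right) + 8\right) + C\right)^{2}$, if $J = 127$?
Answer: $104976$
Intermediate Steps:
$S = 254$ ($S = 2 \cdot 127 = 254$)
$t{\left(N \right)} = 7 + N$ ($t{\left(N \right)} = \left(6 + \left(-1\right)^{2}\right) + N = \left(6 + 1\right) + N = 7 + N$)
$C = 360$ ($C = \left(89 + 254\right) + \left(7 + 10\right) = 343 + 17 = 360$)
$\left(\left(11 \left(-4\right) + 8\right) + C\right)^{2} = \left(\left(11 \left(-4\right) + 8\right) + 360\right)^{2} = \left(\left(-44 + 8\right) + 360\right)^{2} = \left(-36 + 360\right)^{2} = 324^{2} = 104976$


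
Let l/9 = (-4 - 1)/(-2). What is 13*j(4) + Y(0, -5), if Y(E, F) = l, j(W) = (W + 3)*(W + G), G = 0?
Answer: 773/2 ≈ 386.50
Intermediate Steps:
l = 45/2 (l = 9*((-4 - 1)/(-2)) = 9*(-5*(-½)) = 9*(5/2) = 45/2 ≈ 22.500)
j(W) = W*(3 + W) (j(W) = (W + 3)*(W + 0) = (3 + W)*W = W*(3 + W))
Y(E, F) = 45/2
13*j(4) + Y(0, -5) = 13*(4*(3 + 4)) + 45/2 = 13*(4*7) + 45/2 = 13*28 + 45/2 = 364 + 45/2 = 773/2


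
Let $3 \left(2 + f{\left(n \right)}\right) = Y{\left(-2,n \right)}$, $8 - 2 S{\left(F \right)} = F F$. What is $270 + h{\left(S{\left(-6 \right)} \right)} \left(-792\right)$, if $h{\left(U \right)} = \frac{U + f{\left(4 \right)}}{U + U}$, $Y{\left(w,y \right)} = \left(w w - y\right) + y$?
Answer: $- \frac{1014}{7} \approx -144.86$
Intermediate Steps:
$Y{\left(w,y \right)} = w^{2}$ ($Y{\left(w,y \right)} = \left(w^{2} - y\right) + y = w^{2}$)
$S{\left(F \right)} = 4 - \frac{F^{2}}{2}$ ($S{\left(F \right)} = 4 - \frac{F F}{2} = 4 - \frac{F^{2}}{2}$)
$f{\left(n \right)} = - \frac{2}{3}$ ($f{\left(n \right)} = -2 + \frac{\left(-2\right)^{2}}{3} = -2 + \frac{1}{3} \cdot 4 = -2 + \frac{4}{3} = - \frac{2}{3}$)
$h{\left(U \right)} = \frac{- \frac{2}{3} + U}{2 U}$ ($h{\left(U \right)} = \frac{U - \frac{2}{3}}{U + U} = \frac{- \frac{2}{3} + U}{2 U}$)
$270 + h{\left(S{\left(-6 \right)} \right)} \left(-792\right) = 270 + \frac{-2 + 3 \left(4 - \frac{\left(-6\right)^{2}}{2}\right)}{6 \left(4 - \frac{\left(-6\right)^{2}}{2}\right)} \left(-792\right) = 270 + \frac{-2 + 3 \left(4 - 18\right)}{6 \left(4 - 18\right)} \left(-792\right) = 270 + \frac{-2 + 3 \left(-14\right)}{6 \left(-14\right)} \left(-792\right) = 270 + \frac{1}{6} \left(- \frac{1}{14}\right) \left(-2 - 42\right) \left(-792\right) = 270 + \frac{1}{6} \left(- \frac{1}{14}\right) \left(-44\right) \left(-792\right) = 270 + \frac{11}{21} \left(-792\right) = 270 - \frac{2904}{7} = - \frac{1014}{7}$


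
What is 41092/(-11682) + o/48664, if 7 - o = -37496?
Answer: -70981411/25840584 ≈ -2.7469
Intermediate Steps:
o = 37503 (o = 7 - 1*(-37496) = 7 + 37496 = 37503)
41092/(-11682) + o/48664 = 41092/(-11682) + 37503/48664 = 41092*(-1/11682) + 37503*(1/48664) = -20546/5841 + 37503/48664 = -70981411/25840584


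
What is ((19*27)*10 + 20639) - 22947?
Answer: 2822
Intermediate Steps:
((19*27)*10 + 20639) - 22947 = (513*10 + 20639) - 22947 = (5130 + 20639) - 22947 = 25769 - 22947 = 2822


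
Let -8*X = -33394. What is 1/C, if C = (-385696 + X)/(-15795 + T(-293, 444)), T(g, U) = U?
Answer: 61404/1526087 ≈ 0.040236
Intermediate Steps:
X = 16697/4 (X = -⅛*(-33394) = 16697/4 ≈ 4174.3)
C = 1526087/61404 (C = (-385696 + 16697/4)/(-15795 + 444) = -1526087/4/(-15351) = -1526087/4*(-1/15351) = 1526087/61404 ≈ 24.853)
1/C = 1/(1526087/61404) = 61404/1526087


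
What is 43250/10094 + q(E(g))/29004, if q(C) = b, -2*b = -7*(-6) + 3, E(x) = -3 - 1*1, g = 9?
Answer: 418065295/97588792 ≈ 4.2840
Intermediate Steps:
E(x) = -4 (E(x) = -3 - 1 = -4)
b = -45/2 (b = -(-7*(-6) + 3)/2 = -(42 + 3)/2 = -1/2*45 = -45/2 ≈ -22.500)
q(C) = -45/2
43250/10094 + q(E(g))/29004 = 43250/10094 - 45/2/29004 = 43250*(1/10094) - 45/2*1/29004 = 21625/5047 - 15/19336 = 418065295/97588792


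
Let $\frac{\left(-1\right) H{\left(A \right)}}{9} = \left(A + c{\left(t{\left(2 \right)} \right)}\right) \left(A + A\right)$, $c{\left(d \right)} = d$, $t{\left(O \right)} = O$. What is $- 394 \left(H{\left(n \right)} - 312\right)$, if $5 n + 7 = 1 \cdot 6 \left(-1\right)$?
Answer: $\frac{3349788}{25} \approx 1.3399 \cdot 10^{5}$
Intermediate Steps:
$n = - \frac{13}{5}$ ($n = - \frac{7}{5} + \frac{1 \cdot 6 \left(-1\right)}{5} = - \frac{7}{5} + \frac{6 \left(-1\right)}{5} = - \frac{7}{5} + \frac{1}{5} \left(-6\right) = - \frac{7}{5} - \frac{6}{5} = - \frac{13}{5} \approx -2.6$)
$H{\left(A \right)} = - 18 A \left(2 + A\right)$ ($H{\left(A \right)} = - 9 \left(A + 2\right) \left(A + A\right) = - 9 \left(2 + A\right) 2 A = - 9 \cdot 2 A \left(2 + A\right) = - 18 A \left(2 + A\right)$)
$- 394 \left(H{\left(n \right)} - 312\right) = - 394 \left(\left(-18\right) \left(- \frac{13}{5}\right) \left(2 - \frac{13}{5}\right) - 312\right) = - 394 \left(\left(-18\right) \left(- \frac{13}{5}\right) \left(- \frac{3}{5}\right) - 312\right) = - 394 \left(- \frac{702}{25} - 312\right) = \left(-394\right) \left(- \frac{8502}{25}\right) = \frac{3349788}{25}$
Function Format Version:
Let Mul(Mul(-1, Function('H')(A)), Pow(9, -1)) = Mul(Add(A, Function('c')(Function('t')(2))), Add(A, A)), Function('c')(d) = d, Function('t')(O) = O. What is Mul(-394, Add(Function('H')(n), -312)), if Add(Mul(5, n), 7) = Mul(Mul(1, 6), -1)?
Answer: Rational(3349788, 25) ≈ 1.3399e+5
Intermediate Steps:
n = Rational(-13, 5) (n = Add(Rational(-7, 5), Mul(Rational(1, 5), Mul(Mul(1, 6), -1))) = Add(Rational(-7, 5), Mul(Rational(1, 5), Mul(6, -1))) = Add(Rational(-7, 5), Mul(Rational(1, 5), -6)) = Add(Rational(-7, 5), Rational(-6, 5)) = Rational(-13, 5) ≈ -2.6000)
Function('H')(A) = Mul(-18, A, Add(2, A)) (Function('H')(A) = Mul(-9, Mul(Add(A, 2), Add(A, A))) = Mul(-9, Mul(Add(2, A), Mul(2, A))) = Mul(-9, Mul(2, A, Add(2, A))) = Mul(-18, A, Add(2, A)))
Mul(-394, Add(Function('H')(n), -312)) = Mul(-394, Add(Mul(-18, Rational(-13, 5), Add(2, Rational(-13, 5))), -312)) = Mul(-394, Add(Mul(-18, Rational(-13, 5), Rational(-3, 5)), -312)) = Mul(-394, Add(Rational(-702, 25), -312)) = Mul(-394, Rational(-8502, 25)) = Rational(3349788, 25)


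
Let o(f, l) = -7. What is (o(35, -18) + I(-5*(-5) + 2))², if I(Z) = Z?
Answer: 400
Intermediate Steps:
(o(35, -18) + I(-5*(-5) + 2))² = (-7 + (-5*(-5) + 2))² = (-7 + (25 + 2))² = (-7 + 27)² = 20² = 400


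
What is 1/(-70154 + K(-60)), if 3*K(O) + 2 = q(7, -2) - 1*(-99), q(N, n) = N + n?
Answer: -1/70120 ≈ -1.4261e-5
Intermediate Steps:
K(O) = 34 (K(O) = -⅔ + ((7 - 2) - 1*(-99))/3 = -⅔ + (5 + 99)/3 = -⅔ + (⅓)*104 = -⅔ + 104/3 = 34)
1/(-70154 + K(-60)) = 1/(-70154 + 34) = 1/(-70120) = -1/70120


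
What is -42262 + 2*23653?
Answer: 5044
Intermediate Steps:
-42262 + 2*23653 = -42262 + 47306 = 5044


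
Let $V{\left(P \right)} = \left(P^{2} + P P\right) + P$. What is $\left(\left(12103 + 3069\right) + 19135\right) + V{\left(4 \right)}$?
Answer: $34343$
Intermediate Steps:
$V{\left(P \right)} = P + 2 P^{2}$ ($V{\left(P \right)} = \left(P^{2} + P^{2}\right) + P = 2 P^{2} + P = P + 2 P^{2}$)
$\left(\left(12103 + 3069\right) + 19135\right) + V{\left(4 \right)} = \left(\left(12103 + 3069\right) + 19135\right) + 4 \left(1 + 2 \cdot 4\right) = \left(15172 + 19135\right) + 4 \left(1 + 8\right) = 34307 + 4 \cdot 9 = 34307 + 36 = 34343$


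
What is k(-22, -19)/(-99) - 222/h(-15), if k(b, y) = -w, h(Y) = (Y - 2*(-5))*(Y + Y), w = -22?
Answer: -383/225 ≈ -1.7022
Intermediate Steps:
h(Y) = 2*Y*(10 + Y) (h(Y) = (Y + 10)*(2*Y) = (10 + Y)*(2*Y) = 2*Y*(10 + Y))
k(b, y) = 22 (k(b, y) = -1*(-22) = 22)
k(-22, -19)/(-99) - 222/h(-15) = 22/(-99) - 222*(-1/(30*(10 - 15))) = 22*(-1/99) - 222/(2*(-15)*(-5)) = -2/9 - 222/150 = -2/9 - 222*1/150 = -2/9 - 37/25 = -383/225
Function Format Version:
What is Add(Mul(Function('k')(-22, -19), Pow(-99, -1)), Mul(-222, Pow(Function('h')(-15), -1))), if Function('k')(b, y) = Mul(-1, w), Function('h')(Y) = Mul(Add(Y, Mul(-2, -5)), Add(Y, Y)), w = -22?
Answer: Rational(-383, 225) ≈ -1.7022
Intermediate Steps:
Function('h')(Y) = Mul(2, Y, Add(10, Y)) (Function('h')(Y) = Mul(Add(Y, 10), Mul(2, Y)) = Mul(Add(10, Y), Mul(2, Y)) = Mul(2, Y, Add(10, Y)))
Function('k')(b, y) = 22 (Function('k')(b, y) = Mul(-1, -22) = 22)
Add(Mul(Function('k')(-22, -19), Pow(-99, -1)), Mul(-222, Pow(Function('h')(-15), -1))) = Add(Mul(22, Pow(-99, -1)), Mul(-222, Pow(Mul(2, -15, Add(10, -15)), -1))) = Add(Mul(22, Rational(-1, 99)), Mul(-222, Pow(Mul(2, -15, -5), -1))) = Add(Rational(-2, 9), Mul(-222, Pow(150, -1))) = Add(Rational(-2, 9), Mul(-222, Rational(1, 150))) = Add(Rational(-2, 9), Rational(-37, 25)) = Rational(-383, 225)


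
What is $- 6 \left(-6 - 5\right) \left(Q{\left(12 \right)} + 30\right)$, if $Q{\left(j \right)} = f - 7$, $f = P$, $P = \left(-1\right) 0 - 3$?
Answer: $1320$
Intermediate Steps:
$P = -3$ ($P = 0 - 3 = -3$)
$f = -3$
$Q{\left(j \right)} = -10$ ($Q{\left(j \right)} = -3 - 7 = -10$)
$- 6 \left(-6 - 5\right) \left(Q{\left(12 \right)} + 30\right) = - 6 \left(-6 - 5\right) \left(-10 + 30\right) = \left(-6\right) \left(-11\right) 20 = 66 \cdot 20 = 1320$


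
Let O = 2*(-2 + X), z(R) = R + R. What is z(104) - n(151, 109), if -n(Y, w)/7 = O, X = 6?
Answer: 264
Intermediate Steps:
z(R) = 2*R
O = 8 (O = 2*(-2 + 6) = 2*4 = 8)
n(Y, w) = -56 (n(Y, w) = -7*8 = -56)
z(104) - n(151, 109) = 2*104 - 1*(-56) = 208 + 56 = 264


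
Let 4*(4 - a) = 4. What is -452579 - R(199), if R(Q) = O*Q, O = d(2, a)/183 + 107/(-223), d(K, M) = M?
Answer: -6155177641/13603 ≈ -4.5249e+5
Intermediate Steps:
a = 3 (a = 4 - 1/4*4 = 4 - 1 = 3)
O = -6304/13603 (O = 3/183 + 107/(-223) = 3*(1/183) + 107*(-1/223) = 1/61 - 107/223 = -6304/13603 ≈ -0.46343)
R(Q) = -6304*Q/13603
-452579 - R(199) = -452579 - (-6304)*199/13603 = -452579 - 1*(-1254496/13603) = -452579 + 1254496/13603 = -6155177641/13603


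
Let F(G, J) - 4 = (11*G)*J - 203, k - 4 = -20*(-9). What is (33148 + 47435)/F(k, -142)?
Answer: -26861/95869 ≈ -0.28018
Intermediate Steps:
k = 184 (k = 4 - 20*(-9) = 4 + 180 = 184)
F(G, J) = -199 + 11*G*J (F(G, J) = 4 + ((11*G)*J - 203) = 4 + (11*G*J - 203) = 4 + (-203 + 11*G*J) = -199 + 11*G*J)
(33148 + 47435)/F(k, -142) = (33148 + 47435)/(-199 + 11*184*(-142)) = 80583/(-199 - 287408) = 80583/(-287607) = 80583*(-1/287607) = -26861/95869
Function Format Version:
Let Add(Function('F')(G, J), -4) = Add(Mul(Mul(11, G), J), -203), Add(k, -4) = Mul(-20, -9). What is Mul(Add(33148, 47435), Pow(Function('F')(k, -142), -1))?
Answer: Rational(-26861, 95869) ≈ -0.28018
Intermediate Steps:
k = 184 (k = Add(4, Mul(-20, -9)) = Add(4, 180) = 184)
Function('F')(G, J) = Add(-199, Mul(11, G, J)) (Function('F')(G, J) = Add(4, Add(Mul(Mul(11, G), J), -203)) = Add(4, Add(Mul(11, G, J), -203)) = Add(4, Add(-203, Mul(11, G, J))) = Add(-199, Mul(11, G, J)))
Mul(Add(33148, 47435), Pow(Function('F')(k, -142), -1)) = Mul(Add(33148, 47435), Pow(Add(-199, Mul(11, 184, -142)), -1)) = Mul(80583, Pow(Add(-199, -287408), -1)) = Mul(80583, Pow(-287607, -1)) = Mul(80583, Rational(-1, 287607)) = Rational(-26861, 95869)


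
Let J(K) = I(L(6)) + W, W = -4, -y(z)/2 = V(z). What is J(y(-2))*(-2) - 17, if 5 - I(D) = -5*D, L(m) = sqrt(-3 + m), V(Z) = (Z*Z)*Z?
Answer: -19 - 10*sqrt(3) ≈ -36.320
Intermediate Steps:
V(Z) = Z**3 (V(Z) = Z**2*Z = Z**3)
y(z) = -2*z**3
I(D) = 5 + 5*D (I(D) = 5 - (-5)*D = 5 + 5*D)
J(K) = 1 + 5*sqrt(3) (J(K) = (5 + 5*sqrt(-3 + 6)) - 4 = (5 + 5*sqrt(3)) - 4 = 1 + 5*sqrt(3))
J(y(-2))*(-2) - 17 = (1 + 5*sqrt(3))*(-2) - 17 = (-2 - 10*sqrt(3)) - 17 = -19 - 10*sqrt(3)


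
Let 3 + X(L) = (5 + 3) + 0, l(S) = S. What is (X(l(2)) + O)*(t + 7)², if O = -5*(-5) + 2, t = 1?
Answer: 2048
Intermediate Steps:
O = 27 (O = 25 + 2 = 27)
X(L) = 5 (X(L) = -3 + ((5 + 3) + 0) = -3 + (8 + 0) = -3 + 8 = 5)
(X(l(2)) + O)*(t + 7)² = (5 + 27)*(1 + 7)² = 32*8² = 32*64 = 2048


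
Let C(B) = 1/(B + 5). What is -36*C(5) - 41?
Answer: -223/5 ≈ -44.600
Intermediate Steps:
C(B) = 1/(5 + B)
-36*C(5) - 41 = -36/(5 + 5) - 41 = -36/10 - 41 = -36*1/10 - 41 = -18/5 - 41 = -223/5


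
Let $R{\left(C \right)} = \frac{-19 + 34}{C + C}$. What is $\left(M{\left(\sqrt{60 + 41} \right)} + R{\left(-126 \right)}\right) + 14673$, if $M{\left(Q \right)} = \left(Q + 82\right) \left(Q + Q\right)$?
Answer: $\frac{1249495}{84} + 164 \sqrt{101} \approx 16523.0$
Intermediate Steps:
$M{\left(Q \right)} = 2 Q \left(82 + Q\right)$ ($M{\left(Q \right)} = \left(82 + Q\right) 2 Q = 2 Q \left(82 + Q\right)$)
$R{\left(C \right)} = \frac{15}{2 C}$
$\left(M{\left(\sqrt{60 + 41} \right)} + R{\left(-126 \right)}\right) + 14673 = \left(2 \sqrt{60 + 41} \left(82 + \sqrt{60 + 41}\right) + \frac{15}{2 \left(-126\right)}\right) + 14673 = \left(2 \sqrt{101} \left(82 + \sqrt{101}\right) + \frac{15}{2} \left(- \frac{1}{126}\right)\right) + 14673 = \left(2 \sqrt{101} \left(82 + \sqrt{101}\right) - \frac{5}{84}\right) + 14673 = \left(- \frac{5}{84} + 2 \sqrt{101} \left(82 + \sqrt{101}\right)\right) + 14673 = \frac{1232527}{84} + 2 \sqrt{101} \left(82 + \sqrt{101}\right)$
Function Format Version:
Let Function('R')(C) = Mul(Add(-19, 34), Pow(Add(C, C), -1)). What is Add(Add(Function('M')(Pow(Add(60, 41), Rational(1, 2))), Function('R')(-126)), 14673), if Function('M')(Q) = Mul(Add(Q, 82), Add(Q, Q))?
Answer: Add(Rational(1249495, 84), Mul(164, Pow(101, Rational(1, 2)))) ≈ 16523.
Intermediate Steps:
Function('M')(Q) = Mul(2, Q, Add(82, Q)) (Function('M')(Q) = Mul(Add(82, Q), Mul(2, Q)) = Mul(2, Q, Add(82, Q)))
Function('R')(C) = Mul(Rational(15, 2), Pow(C, -1)) (Function('R')(C) = Mul(15, Pow(Mul(2, C), -1)) = Mul(15, Mul(Rational(1, 2), Pow(C, -1))) = Mul(Rational(15, 2), Pow(C, -1)))
Add(Add(Function('M')(Pow(Add(60, 41), Rational(1, 2))), Function('R')(-126)), 14673) = Add(Add(Mul(2, Pow(Add(60, 41), Rational(1, 2)), Add(82, Pow(Add(60, 41), Rational(1, 2)))), Mul(Rational(15, 2), Pow(-126, -1))), 14673) = Add(Add(Mul(2, Pow(101, Rational(1, 2)), Add(82, Pow(101, Rational(1, 2)))), Mul(Rational(15, 2), Rational(-1, 126))), 14673) = Add(Add(Mul(2, Pow(101, Rational(1, 2)), Add(82, Pow(101, Rational(1, 2)))), Rational(-5, 84)), 14673) = Add(Add(Rational(-5, 84), Mul(2, Pow(101, Rational(1, 2)), Add(82, Pow(101, Rational(1, 2))))), 14673) = Add(Rational(1232527, 84), Mul(2, Pow(101, Rational(1, 2)), Add(82, Pow(101, Rational(1, 2)))))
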